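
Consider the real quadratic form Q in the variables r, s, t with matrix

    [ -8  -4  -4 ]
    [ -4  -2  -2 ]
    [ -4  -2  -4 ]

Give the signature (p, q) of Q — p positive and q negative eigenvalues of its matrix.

(0, 2)

Symmetric row and column elimination reduces A to a congruent diagonal form with pivots -8, 0, -2.
That gives 2 negative, 1 zero pivots.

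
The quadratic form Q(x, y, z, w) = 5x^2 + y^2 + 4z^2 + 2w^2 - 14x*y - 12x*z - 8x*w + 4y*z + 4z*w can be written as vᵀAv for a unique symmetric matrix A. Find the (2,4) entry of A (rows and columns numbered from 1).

0

The coefficient of y·w in Q is 0. For a symmetric A this equals A[2,4] + A[4,2] = 2·A[2,4].
So A[2,4] = 0/2 = 0.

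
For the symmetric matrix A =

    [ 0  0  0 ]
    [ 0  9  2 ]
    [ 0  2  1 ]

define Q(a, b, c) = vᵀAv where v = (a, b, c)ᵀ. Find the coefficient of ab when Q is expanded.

0

The coefficient of ab is A[1,2] + A[2,1] = 2·0 = 0.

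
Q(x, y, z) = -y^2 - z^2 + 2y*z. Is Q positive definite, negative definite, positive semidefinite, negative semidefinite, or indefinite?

negative semidefinite

The symmetric matrix is A = [[0, 0, 0], [0, -1, 1], [0, 1, -1]].
Row-reducing A symmetrically gives the diagonal entries 0, -1, 0.
That gives 1 negative, 2 zero pivots.
Hence Q is negative semidefinite.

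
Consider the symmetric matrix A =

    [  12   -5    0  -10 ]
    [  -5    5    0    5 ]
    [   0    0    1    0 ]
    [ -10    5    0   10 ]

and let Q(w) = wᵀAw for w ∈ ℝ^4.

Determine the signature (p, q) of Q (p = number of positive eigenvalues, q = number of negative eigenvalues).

(4, 0)

Row-reducing A symmetrically gives the diagonal entries 12, 35/12, 1, 10/7.
That gives 4 positive pivots.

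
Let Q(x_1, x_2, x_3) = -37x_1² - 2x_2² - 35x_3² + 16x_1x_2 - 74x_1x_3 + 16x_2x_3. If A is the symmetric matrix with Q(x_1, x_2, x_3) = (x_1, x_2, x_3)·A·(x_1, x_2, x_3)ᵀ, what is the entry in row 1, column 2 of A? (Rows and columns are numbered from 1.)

8

The coefficient of x_1·x_2 in Q is 16. For a symmetric A this equals A[1,2] + A[2,1] = 2·A[1,2].
So A[1,2] = 16/2 = 8.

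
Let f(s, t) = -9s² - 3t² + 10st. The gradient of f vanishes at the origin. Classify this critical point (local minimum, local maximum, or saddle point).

The Hessian at the origin is H = [[-18, 10], [10, -6]].
det H = -18·-6 − (10)² = 8 > 0 and H[1,1] = -18 < 0, so H is negative definite.
Therefore the origin is a local maximum.

local maximum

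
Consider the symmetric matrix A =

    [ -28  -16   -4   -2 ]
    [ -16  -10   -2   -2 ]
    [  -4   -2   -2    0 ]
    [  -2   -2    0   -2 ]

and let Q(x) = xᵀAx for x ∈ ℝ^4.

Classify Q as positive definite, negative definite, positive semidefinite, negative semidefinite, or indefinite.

negative definite

An LDLᵀ factorisation of A has diagonal entries -28, -6/7, -4/3, -1.
Counting signs: 4 negative.
Hence Q is negative definite.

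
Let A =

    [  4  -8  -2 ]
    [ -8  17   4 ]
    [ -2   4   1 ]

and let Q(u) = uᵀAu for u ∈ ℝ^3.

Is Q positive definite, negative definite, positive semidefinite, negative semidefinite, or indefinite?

positive semidefinite

Row-reducing A symmetrically gives the diagonal entries 4, 1, 0.
So there are 2 positive, 1 zero pivots.
Hence Q is positive semidefinite.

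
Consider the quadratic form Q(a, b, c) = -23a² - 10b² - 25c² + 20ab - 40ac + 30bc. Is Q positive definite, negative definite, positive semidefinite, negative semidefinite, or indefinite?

negative definite

Write A = [[-23, 10, -20], [10, -10, 15], [-20, 15, -25]].
Row-reducing A symmetrically gives the diagonal entries -23, -130/23, -15/26.
So there are 3 negative pivots.
Hence Q is negative definite.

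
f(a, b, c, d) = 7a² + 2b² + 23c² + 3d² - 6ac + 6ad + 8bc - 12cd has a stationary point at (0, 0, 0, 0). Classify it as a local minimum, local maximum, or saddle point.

The Hessian at the origin is H = [[14, 0, -6, 6], [0, 4, 8, 0], [-6, 8, 46, -12], [6, 0, -12, 6]].
An LDLᵀ factorisation of H has diagonal entries 14, 4, 192/7, 3/16.
That gives 4 positive pivots.
H is positive definite, so the origin is a strict local minimum.

local minimum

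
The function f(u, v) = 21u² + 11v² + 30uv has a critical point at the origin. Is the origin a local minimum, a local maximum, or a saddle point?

The Hessian at the origin is H = [[42, 30], [30, 22]].
det H = 42·22 − (30)² = 24 > 0 and H[1,1] = 42 > 0, so H is positive definite.
Therefore the origin is a local minimum.

local minimum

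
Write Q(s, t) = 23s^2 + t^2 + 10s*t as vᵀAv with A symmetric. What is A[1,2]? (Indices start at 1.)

5

The coefficient of s·t in Q is 10. For a symmetric A this equals A[1,2] + A[2,1] = 2·A[1,2].
So A[1,2] = 10/2 = 5.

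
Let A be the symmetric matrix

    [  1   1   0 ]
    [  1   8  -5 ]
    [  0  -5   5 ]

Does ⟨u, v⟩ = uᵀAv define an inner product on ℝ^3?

Leading principal minors: Δ_1 = 1, Δ_2 = 7, Δ_3 = 10.
All leading principal minors are positive, so by Sylvester's criterion Q is positive definite.
⟨·,·⟩ is an inner product exactly when A is positive definite.

yes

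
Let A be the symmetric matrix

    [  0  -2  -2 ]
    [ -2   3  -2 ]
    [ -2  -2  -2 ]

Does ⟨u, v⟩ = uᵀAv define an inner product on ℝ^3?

A is congruent to a diagonal matrix with 2 positive, 1 negative and 0 zero entries, so Q is indefinite.
⟨·,·⟩ is an inner product exactly when A is positive definite.

no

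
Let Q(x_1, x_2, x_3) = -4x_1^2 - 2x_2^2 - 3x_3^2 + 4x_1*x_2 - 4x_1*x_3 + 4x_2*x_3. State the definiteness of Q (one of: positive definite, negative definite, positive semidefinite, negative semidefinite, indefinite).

The symmetric matrix of Q is A = [[-4, 2, -2], [2, -2, 2], [-2, 2, -3]].
Leading principal minors: Δ_1 = -4, Δ_2 = 4, Δ_3 = -4.
The signs alternate starting with Δ_1 < 0, so by Sylvester's criterion Q is negative definite.

negative definite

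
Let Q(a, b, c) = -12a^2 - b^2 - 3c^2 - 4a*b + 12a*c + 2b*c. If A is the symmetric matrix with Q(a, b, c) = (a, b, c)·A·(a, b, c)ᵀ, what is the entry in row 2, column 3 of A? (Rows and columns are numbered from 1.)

1

The coefficient of b·c in Q is 2. For a symmetric A this equals A[2,3] + A[3,2] = 2·A[2,3].
So A[2,3] = 2/2 = 1.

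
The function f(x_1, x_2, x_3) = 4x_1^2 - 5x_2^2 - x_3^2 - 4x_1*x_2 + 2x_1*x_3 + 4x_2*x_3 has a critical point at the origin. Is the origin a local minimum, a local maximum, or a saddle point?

saddle point

The Hessian at the origin is H = [[8, -4, 2], [-4, -10, 4], [2, 4, -2]].
Symmetric row and column elimination reduces H to a congruent diagonal form with pivots 8, -12, -5/12.
Counting signs: 1 positive, 2 negative.
H is indefinite, so the origin is a saddle point.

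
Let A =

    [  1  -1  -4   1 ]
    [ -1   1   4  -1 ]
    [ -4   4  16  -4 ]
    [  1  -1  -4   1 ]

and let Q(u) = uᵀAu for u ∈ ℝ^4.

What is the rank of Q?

1

Row-reducing A symmetrically gives the diagonal entries 1, 0, 0, 0.
That gives 1 positive, 3 zero pivots.
The rank is the number of nonzero pivots: 1.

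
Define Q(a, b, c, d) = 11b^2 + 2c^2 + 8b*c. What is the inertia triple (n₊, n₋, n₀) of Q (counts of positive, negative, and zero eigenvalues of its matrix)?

(2, 0, 2)

The associated matrix is A = [[0, 0, 0, 0], [0, 11, 4, 0], [0, 4, 2, 0], [0, 0, 0, 0]].
Congruent diagonalization of A (simultaneous row and column reduction) yields pivots 0, 11, 6/11, 0.
Counting signs: 2 positive, 2 zero.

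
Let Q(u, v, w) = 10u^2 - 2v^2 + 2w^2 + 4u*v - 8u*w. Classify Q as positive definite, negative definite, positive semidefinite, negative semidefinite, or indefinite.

Write A = [[10, 2, -4], [2, -2, 0], [-4, 0, 2]].
An LDLᵀ factorisation of A has diagonal entries 10, -12/5, 2/3.
So there are 2 positive, 1 negative pivots.
Hence Q is indefinite.

indefinite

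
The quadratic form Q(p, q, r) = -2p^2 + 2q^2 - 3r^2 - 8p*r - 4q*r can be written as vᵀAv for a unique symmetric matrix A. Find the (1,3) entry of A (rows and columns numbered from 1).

The coefficient of p·r in Q is -8. For a symmetric A this equals A[1,3] + A[3,1] = 2·A[1,3].
So A[1,3] = -8/2 = -4.

-4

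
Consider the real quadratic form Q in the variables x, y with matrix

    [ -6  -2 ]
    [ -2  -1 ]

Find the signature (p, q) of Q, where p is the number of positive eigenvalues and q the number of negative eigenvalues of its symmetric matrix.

(0, 2)

Row-reducing A symmetrically gives the diagonal entries -6, -1/3.
That gives 2 negative pivots.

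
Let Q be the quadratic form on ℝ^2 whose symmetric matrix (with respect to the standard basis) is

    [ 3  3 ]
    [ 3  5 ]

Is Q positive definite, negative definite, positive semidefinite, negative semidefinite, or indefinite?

Leading principal minors: Δ_1 = 3, Δ_2 = 6.
All leading principal minors are positive, so by Sylvester's criterion Q is positive definite.

positive definite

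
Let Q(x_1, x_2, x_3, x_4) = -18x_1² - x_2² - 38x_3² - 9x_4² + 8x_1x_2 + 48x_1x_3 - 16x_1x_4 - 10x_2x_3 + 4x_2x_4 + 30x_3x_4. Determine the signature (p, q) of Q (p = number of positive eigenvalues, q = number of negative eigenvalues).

The associated matrix is A = [[-18, 4, 24, -8], [4, -1, -5, 2], [24, -5, -38, 15], [-8, 2, 15, -9]].
Symmetric row and column elimination reduces A to a congruent diagonal form with pivots -18, -1/9, -5, 0.
That gives 3 negative, 1 zero pivots.

(0, 3)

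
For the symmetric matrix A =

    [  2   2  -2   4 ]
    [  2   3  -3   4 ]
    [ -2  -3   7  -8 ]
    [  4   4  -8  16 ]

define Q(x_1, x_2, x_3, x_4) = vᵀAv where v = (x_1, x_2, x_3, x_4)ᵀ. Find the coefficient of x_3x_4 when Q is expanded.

The coefficient of x_3x_4 is A[3,4] + A[4,3] = 2·(-8) = -16.

-16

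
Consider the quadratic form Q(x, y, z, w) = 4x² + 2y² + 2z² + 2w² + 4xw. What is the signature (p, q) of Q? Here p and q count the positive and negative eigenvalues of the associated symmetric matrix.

(4, 0)

The associated matrix is A = [[4, 0, 0, 2], [0, 2, 0, 0], [0, 0, 2, 0], [2, 0, 0, 2]].
An LDLᵀ factorisation of A has diagonal entries 4, 2, 2, 1.
Counting signs: 4 positive.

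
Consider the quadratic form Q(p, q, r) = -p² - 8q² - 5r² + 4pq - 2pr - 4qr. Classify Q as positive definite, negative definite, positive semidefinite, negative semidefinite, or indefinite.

negative semidefinite

The symmetric matrix is A = [[-1, 2, -1], [2, -8, -2], [-1, -2, -5]].
Applying the same elementary operations to the rows and columns of A produces a congruent diagonal matrix with entries -1, -4, 0.
Counting signs: 2 negative, 1 zero.
Hence Q is negative semidefinite.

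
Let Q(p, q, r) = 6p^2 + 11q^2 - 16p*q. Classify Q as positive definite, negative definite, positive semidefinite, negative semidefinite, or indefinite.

positive semidefinite

The symmetric matrix is A = [[6, -8, 0], [-8, 11, 0], [0, 0, 0]].
Applying the same elementary operations to the rows and columns of A produces a congruent diagonal matrix with entries 6, 1/3, 0.
So there are 2 positive, 1 zero pivots.
Hence Q is positive semidefinite.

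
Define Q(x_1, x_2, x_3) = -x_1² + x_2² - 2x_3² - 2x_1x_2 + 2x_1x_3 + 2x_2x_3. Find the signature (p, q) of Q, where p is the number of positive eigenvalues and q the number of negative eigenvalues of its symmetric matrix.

(1, 2)

The associated matrix is A = [[-1, -1, 1], [-1, 1, 1], [1, 1, -2]].
Congruent diagonalization of A (simultaneous row and column reduction) yields pivots -1, 2, -1.
So there are 1 positive, 2 negative pivots.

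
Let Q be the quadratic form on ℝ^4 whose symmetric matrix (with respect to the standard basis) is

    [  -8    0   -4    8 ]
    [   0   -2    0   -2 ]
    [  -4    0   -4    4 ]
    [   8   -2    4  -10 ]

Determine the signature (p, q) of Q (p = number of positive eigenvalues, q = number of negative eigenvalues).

(0, 3)

Congruent diagonalization of A (simultaneous row and column reduction) yields pivots -8, -2, -2, 0.
Counting signs: 3 negative, 1 zero.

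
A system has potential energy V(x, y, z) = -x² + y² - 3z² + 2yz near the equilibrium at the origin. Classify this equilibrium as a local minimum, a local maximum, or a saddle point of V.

The Hessian at the origin is H = [[-2, 0, 0], [0, 2, 2], [0, 2, -6]].
Congruent diagonalization of H (simultaneous row and column reduction) yields pivots -2, 2, -8.
Counting signs: 1 positive, 2 negative.
H is indefinite, so the origin is a saddle point.

saddle point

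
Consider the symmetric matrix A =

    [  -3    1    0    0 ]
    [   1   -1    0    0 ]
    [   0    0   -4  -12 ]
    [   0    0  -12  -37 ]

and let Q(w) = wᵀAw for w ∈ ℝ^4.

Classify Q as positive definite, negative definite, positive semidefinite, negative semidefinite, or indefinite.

Leading principal minors: Δ_1 = -3, Δ_2 = 2, Δ_3 = -8, Δ_4 = 8.
The signs alternate starting with Δ_1 < 0, so by Sylvester's criterion Q is negative definite.

negative definite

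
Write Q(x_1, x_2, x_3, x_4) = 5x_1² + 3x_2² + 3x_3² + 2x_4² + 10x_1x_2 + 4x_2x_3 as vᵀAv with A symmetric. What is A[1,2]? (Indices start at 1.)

The coefficient of x_1·x_2 in Q is 10. For a symmetric A this equals A[1,2] + A[2,1] = 2·A[1,2].
So A[1,2] = 10/2 = 5.

5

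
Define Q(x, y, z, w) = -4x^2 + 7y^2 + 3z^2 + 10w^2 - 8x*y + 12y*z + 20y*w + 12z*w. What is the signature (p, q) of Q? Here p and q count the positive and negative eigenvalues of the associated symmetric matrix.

The associated matrix is A = [[-4, -4, 0, 0], [-4, 7, 6, 10], [0, 6, 3, 6], [0, 10, 6, 10]].
Symmetric row and column elimination reduces A to a congruent diagonal form with pivots -4, 11, -3/11, 2.
So there are 2 positive, 2 negative pivots.

(2, 2)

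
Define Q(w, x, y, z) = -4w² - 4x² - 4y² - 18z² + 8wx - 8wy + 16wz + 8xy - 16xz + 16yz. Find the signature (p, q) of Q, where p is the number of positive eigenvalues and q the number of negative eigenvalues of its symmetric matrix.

Write A = [[-4, 4, -4, 8], [4, -4, 4, -8], [-4, 4, -4, 8], [8, -8, 8, -18]].
Symmetric row and column elimination reduces A to a congruent diagonal form with pivots -4, 0, 0, -2.
So there are 2 negative, 2 zero pivots.

(0, 2)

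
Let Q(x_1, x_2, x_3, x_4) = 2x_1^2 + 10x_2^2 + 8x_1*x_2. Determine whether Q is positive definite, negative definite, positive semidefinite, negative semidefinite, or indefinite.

positive semidefinite

The associated matrix is A = [[2, 4, 0, 0], [4, 10, 0, 0], [0, 0, 0, 0], [0, 0, 0, 0]].
Congruent diagonalization of A (simultaneous row and column reduction) yields pivots 2, 2, 0, 0.
Counting signs: 2 positive, 2 zero.
Hence Q is positive semidefinite.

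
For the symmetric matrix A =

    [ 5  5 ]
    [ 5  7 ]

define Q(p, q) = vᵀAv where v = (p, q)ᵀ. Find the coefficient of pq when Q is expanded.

10

The coefficient of pq is A[1,2] + A[2,1] = 2·5 = 10.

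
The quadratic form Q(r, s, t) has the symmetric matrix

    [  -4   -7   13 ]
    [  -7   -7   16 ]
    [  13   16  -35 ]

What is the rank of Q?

Row-reducing A symmetrically gives the diagonal entries -4, 21/4, -10/7.
Counting signs: 1 positive, 2 negative.
The rank is the number of nonzero pivots: 3.

3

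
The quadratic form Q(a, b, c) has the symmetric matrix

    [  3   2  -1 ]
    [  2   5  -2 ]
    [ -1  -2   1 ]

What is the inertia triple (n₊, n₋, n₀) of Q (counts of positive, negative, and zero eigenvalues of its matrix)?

An LDLᵀ factorisation of A has diagonal entries 3, 11/3, 2/11.
That gives 3 positive pivots.

(3, 0, 0)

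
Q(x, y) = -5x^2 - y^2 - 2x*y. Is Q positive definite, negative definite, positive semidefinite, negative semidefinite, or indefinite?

negative definite

The symmetric matrix is A = [[-5, -1], [-1, -1]].
Congruent diagonalization of A (simultaneous row and column reduction) yields pivots -5, -4/5.
Counting signs: 2 negative.
Hence Q is negative definite.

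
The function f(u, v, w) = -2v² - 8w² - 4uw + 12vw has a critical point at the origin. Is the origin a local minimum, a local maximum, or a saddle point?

The Hessian at the origin is H = [[0, 0, -4], [0, -4, 12], [-4, 12, -16]].
H is indefinite, so the origin is a saddle point.

saddle point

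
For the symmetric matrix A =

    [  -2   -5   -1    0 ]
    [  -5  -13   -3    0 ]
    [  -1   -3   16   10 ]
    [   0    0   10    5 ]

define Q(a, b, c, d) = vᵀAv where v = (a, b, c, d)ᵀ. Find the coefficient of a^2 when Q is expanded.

-2

The coefficient of a^2 is the diagonal entry A[1,1] = -2.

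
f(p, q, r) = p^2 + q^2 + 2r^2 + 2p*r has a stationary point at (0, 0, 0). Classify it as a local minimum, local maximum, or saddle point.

The Hessian at the origin is H = [[2, 0, 2], [0, 2, 0], [2, 0, 4]].
Applying the same elementary operations to the rows and columns of H produces a congruent diagonal matrix with entries 2, 2, 2.
Counting signs: 3 positive.
H is positive definite, so the origin is a strict local minimum.

local minimum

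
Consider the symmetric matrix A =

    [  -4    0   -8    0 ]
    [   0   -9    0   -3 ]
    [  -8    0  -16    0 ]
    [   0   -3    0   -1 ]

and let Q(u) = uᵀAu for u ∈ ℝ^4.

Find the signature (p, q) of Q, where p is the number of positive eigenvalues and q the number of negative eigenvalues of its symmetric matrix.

(0, 2)

Symmetric row and column elimination reduces A to a congruent diagonal form with pivots -4, -9, 0, 0.
So there are 2 negative, 2 zero pivots.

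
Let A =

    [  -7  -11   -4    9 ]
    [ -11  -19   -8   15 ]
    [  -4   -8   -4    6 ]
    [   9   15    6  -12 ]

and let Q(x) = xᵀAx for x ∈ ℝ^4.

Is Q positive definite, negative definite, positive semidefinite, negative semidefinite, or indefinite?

negative semidefinite

Symmetric row and column elimination reduces A to a congruent diagonal form with pivots -7, -12/7, 0, 0.
Counting signs: 2 negative, 2 zero.
Hence Q is negative semidefinite.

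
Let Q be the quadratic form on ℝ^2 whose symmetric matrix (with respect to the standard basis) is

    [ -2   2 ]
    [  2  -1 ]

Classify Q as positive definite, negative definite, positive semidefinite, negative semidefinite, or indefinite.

For the 2×2 matrix [[-2, 2], [2, -1]]: det = -2·-1 − (2)² = -2, trace = -3.
det < 0 so the eigenvalues have opposite signs; the form is indefinite.

indefinite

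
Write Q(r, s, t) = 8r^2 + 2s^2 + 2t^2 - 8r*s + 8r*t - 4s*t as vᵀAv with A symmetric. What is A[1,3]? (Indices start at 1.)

The coefficient of r·t in Q is 8. For a symmetric A this equals A[1,3] + A[3,1] = 2·A[1,3].
So A[1,3] = 8/2 = 4.

4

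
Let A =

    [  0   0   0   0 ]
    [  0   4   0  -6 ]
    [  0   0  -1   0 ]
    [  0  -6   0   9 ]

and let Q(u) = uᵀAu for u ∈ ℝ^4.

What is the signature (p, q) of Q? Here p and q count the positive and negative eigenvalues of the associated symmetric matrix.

Applying the same elementary operations to the rows and columns of A produces a congruent diagonal matrix with entries 0, 4, -1, 0.
So there are 1 positive, 1 negative, 2 zero pivots.

(1, 1)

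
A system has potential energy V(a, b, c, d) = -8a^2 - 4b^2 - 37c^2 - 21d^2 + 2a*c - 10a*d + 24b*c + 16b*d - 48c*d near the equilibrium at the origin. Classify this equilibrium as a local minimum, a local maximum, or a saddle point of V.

local maximum

The Hessian at the origin is H = [[-16, 0, 2, -10], [0, -8, 24, 16], [2, 24, -74, -48], [-10, 16, -48, -42]].
Congruent diagonalization of H (simultaneous row and column reduction) yields pivots -16, -8, -7/4, -20/7.
Counting signs: 4 negative.
H is negative definite, so the origin is a strict local maximum.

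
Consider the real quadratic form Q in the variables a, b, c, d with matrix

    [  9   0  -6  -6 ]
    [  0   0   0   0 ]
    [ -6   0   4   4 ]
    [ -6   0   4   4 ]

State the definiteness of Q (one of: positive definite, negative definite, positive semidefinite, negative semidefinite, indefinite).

positive semidefinite

Applying the same elementary operations to the rows and columns of A produces a congruent diagonal matrix with entries 9, 0, 0, 0.
That gives 1 positive, 3 zero pivots.
Hence Q is positive semidefinite.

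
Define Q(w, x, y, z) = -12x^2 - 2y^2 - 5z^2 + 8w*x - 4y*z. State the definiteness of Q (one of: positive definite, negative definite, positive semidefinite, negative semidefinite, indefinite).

indefinite

The symmetric matrix is A = [[0, 4, 0, 0], [4, -12, 0, 0], [0, 0, -2, -2], [0, 0, -2, -5]].
A is congruent to a diagonal matrix with 1 positive, 3 negative and 0 zero entries, so Q is indefinite.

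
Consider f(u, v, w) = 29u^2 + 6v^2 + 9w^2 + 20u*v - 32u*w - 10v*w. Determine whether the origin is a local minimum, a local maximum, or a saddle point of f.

The Hessian at the origin is H = [[58, 20, -32], [20, 12, -10], [-32, -10, 18]].
Applying the same elementary operations to the rows and columns of H produces a congruent diagonal matrix with entries 58, 148/29, 5/37.
Counting signs: 3 positive.
H is positive definite, so the origin is a strict local minimum.

local minimum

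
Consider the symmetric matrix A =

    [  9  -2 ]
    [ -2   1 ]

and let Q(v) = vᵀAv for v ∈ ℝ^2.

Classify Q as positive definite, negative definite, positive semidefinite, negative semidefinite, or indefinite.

Leading principal minors: Δ_1 = 9, Δ_2 = 5.
All leading principal minors are positive, so by Sylvester's criterion Q is positive definite.

positive definite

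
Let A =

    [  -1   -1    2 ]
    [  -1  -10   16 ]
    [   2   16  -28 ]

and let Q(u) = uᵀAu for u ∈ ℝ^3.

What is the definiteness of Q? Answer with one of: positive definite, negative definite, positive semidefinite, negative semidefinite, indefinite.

negative definite

Leading principal minors: Δ_1 = -1, Δ_2 = 9, Δ_3 = -20.
The signs alternate starting with Δ_1 < 0, so by Sylvester's criterion Q is negative definite.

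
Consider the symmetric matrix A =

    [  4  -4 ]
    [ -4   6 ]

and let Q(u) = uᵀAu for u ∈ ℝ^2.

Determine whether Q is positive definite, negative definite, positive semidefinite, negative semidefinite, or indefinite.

positive definite

Leading principal minors: Δ_1 = 4, Δ_2 = 8.
All leading principal minors are positive, so by Sylvester's criterion Q is positive definite.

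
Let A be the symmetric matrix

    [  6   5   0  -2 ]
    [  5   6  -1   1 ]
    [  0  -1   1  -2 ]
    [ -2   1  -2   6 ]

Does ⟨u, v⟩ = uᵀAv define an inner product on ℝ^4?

yes

Leading principal minors: Δ_1 = 6, Δ_2 = 11, Δ_3 = 5, Δ_4 = 4.
All leading principal minors are positive, so by Sylvester's criterion Q is positive definite.
⟨·,·⟩ is an inner product exactly when A is positive definite.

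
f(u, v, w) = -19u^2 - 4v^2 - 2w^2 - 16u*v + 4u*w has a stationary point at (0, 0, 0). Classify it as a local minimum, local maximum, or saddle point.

The Hessian at the origin is H = [[-38, -16, 4], [-16, -8, 0], [4, 0, -4]].
An LDLᵀ factorisation of H has diagonal entries -38, -24/19, -4/3.
So there are 3 negative pivots.
H is negative definite, so the origin is a strict local maximum.

local maximum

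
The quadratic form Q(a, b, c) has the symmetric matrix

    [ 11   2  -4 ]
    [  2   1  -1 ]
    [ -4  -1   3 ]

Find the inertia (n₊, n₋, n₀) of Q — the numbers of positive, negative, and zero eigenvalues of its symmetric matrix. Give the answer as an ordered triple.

Row-reducing A symmetrically gives the diagonal entries 11, 7/11, 10/7.
That gives 3 positive pivots.

(3, 0, 0)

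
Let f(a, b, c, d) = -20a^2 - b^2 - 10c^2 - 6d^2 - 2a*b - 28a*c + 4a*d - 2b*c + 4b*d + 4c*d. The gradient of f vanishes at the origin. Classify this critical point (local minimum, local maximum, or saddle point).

local maximum

The Hessian at the origin is H = [[-40, -2, -28, 4], [-2, -2, -2, 4], [-28, -2, -20, 4], [4, 4, 4, -12]].
Applying the same elementary operations to the rows and columns of H produces a congruent diagonal matrix with entries -40, -19/10, -4/19, -4.
So there are 4 negative pivots.
H is negative definite, so the origin is a strict local maximum.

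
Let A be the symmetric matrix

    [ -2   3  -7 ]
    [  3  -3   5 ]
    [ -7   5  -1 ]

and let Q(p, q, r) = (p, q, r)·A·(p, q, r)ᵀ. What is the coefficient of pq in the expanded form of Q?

The coefficient of pq is A[1,2] + A[2,1] = 2·3 = 6.

6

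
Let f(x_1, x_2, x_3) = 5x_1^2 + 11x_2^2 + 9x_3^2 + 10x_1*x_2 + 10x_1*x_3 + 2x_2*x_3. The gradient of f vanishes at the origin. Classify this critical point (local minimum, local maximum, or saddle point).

local minimum

The Hessian at the origin is H = [[10, 10, 10], [10, 22, 2], [10, 2, 18]].
An LDLᵀ factorisation of H has diagonal entries 10, 12, 8/3.
Counting signs: 3 positive.
H is positive definite, so the origin is a strict local minimum.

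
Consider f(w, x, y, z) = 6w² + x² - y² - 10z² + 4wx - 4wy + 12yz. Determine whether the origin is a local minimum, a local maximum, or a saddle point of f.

saddle point

The Hessian at the origin is H = [[12, 4, -4, 0], [4, 2, 0, 0], [-4, 0, -2, 12], [0, 0, 12, -20]].
Applying the same elementary operations to the rows and columns of H produces a congruent diagonal matrix with entries 12, 2/3, -6, 4.
So there are 3 positive, 1 negative pivots.
H is indefinite, so the origin is a saddle point.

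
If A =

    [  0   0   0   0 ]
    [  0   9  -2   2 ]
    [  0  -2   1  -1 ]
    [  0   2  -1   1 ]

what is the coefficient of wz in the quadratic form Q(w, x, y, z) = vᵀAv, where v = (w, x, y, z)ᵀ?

0

The coefficient of wz is A[1,4] + A[4,1] = 2·0 = 0.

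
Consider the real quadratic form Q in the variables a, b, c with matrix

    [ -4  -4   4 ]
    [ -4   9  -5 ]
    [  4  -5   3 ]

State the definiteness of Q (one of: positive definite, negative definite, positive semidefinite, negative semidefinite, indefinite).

indefinite

Symmetric row and column elimination reduces A to a congruent diagonal form with pivots -4, 13, 10/13.
That gives 2 positive, 1 negative pivots.
Hence Q is indefinite.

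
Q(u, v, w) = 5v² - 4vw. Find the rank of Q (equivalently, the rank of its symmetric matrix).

Write A = [[0, 0, 0], [0, 5, -2], [0, -2, 0]].
Congruent diagonalization of A (simultaneous row and column reduction) yields pivots 0, 5, -4/5.
That gives 1 positive, 1 negative, 1 zero pivots.
The rank is the number of nonzero pivots: 2.

2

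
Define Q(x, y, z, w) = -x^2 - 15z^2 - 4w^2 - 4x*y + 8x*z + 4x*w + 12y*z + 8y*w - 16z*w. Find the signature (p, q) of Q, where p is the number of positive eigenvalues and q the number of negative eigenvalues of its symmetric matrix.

(1, 1)

Write A = [[-1, -2, 4, 2], [-2, 0, 6, 4], [4, 6, -15, -8], [2, 4, -8, -4]].
Applying the same elementary operations to the rows and columns of A produces a congruent diagonal matrix with entries -1, 4, 0, 0.
That gives 1 positive, 1 negative, 2 zero pivots.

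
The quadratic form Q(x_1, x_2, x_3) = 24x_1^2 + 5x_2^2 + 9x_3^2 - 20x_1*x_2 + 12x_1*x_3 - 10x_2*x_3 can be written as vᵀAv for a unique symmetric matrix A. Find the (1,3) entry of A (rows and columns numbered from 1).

The coefficient of x_1·x_3 in Q is 12. For a symmetric A this equals A[1,3] + A[3,1] = 2·A[1,3].
So A[1,3] = 12/2 = 6.

6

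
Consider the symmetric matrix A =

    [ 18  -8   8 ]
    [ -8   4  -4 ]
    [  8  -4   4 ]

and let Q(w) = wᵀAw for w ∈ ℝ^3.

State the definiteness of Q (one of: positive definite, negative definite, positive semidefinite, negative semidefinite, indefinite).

Applying the same elementary operations to the rows and columns of A produces a congruent diagonal matrix with entries 18, 4/9, 0.
Counting signs: 2 positive, 1 zero.
Hence Q is positive semidefinite.

positive semidefinite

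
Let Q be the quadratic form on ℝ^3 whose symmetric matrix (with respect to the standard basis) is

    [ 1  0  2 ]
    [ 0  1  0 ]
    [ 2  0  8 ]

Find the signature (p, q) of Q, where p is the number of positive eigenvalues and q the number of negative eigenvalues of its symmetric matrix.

An LDLᵀ factorisation of A has diagonal entries 1, 1, 4.
So there are 3 positive pivots.

(3, 0)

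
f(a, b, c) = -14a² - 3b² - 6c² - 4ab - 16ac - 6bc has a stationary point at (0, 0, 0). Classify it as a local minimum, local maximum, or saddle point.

The Hessian at the origin is H = [[-28, -4, -16], [-4, -6, -6], [-16, -6, -12]].
Congruent diagonalization of H (simultaneous row and column reduction) yields pivots -28, -38/7, -6/19.
So there are 3 negative pivots.
H is negative definite, so the origin is a strict local maximum.

local maximum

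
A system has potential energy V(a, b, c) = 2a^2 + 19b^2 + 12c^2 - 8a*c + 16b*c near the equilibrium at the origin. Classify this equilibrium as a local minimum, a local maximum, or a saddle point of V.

The Hessian at the origin is H = [[4, 0, -8], [0, 38, 16], [-8, 16, 24]].
Row-reducing H symmetrically gives the diagonal entries 4, 38, 24/19.
So there are 3 positive pivots.
H is positive definite, so the origin is a strict local minimum.

local minimum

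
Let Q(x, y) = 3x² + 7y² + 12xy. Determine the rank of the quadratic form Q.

The symmetric matrix is A = [[3, 6], [6, 7]].
Applying the same elementary operations to the rows and columns of A produces a congruent diagonal matrix with entries 3, -5.
That gives 1 positive, 1 negative pivots.
The rank is the number of nonzero pivots: 2.

2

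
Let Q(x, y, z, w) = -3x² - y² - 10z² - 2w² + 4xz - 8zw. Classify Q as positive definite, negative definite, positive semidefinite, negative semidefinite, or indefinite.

negative definite

Write A = [[-3, 0, 2, 0], [0, -1, 0, 0], [2, 0, -10, -4], [0, 0, -4, -2]].
An LDLᵀ factorisation of A has diagonal entries -3, -1, -26/3, -2/13.
Counting signs: 4 negative.
Hence Q is negative definite.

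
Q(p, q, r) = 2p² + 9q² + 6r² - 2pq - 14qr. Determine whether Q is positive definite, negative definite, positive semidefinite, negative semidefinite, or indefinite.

Write A = [[2, -1, 0], [-1, 9, -7], [0, -7, 6]].
An LDLᵀ factorisation of A has diagonal entries 2, 17/2, 4/17.
Counting signs: 3 positive.
Hence Q is positive definite.

positive definite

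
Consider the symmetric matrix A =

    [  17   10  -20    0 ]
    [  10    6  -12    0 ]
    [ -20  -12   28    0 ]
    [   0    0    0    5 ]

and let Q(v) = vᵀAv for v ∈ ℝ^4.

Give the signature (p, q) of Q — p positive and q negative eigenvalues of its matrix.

An LDLᵀ factorisation of A has diagonal entries 17, 2/17, 4, 5.
That gives 4 positive pivots.

(4, 0)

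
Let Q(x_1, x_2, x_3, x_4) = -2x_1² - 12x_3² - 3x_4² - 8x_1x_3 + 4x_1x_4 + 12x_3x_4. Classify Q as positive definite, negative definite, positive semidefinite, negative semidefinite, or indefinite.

The associated matrix is A = [[-2, 0, -4, 2], [0, 0, 0, 0], [-4, 0, -12, 6], [2, 0, 6, -3]].
Congruent diagonalization of A (simultaneous row and column reduction) yields pivots -2, 0, -4, 0.
That gives 2 negative, 2 zero pivots.
Hence Q is negative semidefinite.

negative semidefinite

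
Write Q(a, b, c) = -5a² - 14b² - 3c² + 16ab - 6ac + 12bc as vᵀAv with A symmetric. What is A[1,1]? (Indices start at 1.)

-5

The coefficient of a² in Q is -5, and that is exactly A[1,1].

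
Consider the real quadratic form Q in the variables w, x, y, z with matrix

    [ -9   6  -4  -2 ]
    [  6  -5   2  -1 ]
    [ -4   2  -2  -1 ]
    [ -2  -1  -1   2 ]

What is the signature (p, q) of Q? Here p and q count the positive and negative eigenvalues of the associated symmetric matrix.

(1, 3)

Row-reducing A symmetrically gives the diagonal entries -9, -1, 2/9, -3/2.
Counting signs: 1 positive, 3 negative.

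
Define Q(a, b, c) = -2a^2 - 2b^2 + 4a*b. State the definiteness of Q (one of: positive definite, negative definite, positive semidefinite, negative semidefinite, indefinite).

Write A = [[-2, 2, 0], [2, -2, 0], [0, 0, 0]].
Applying the same elementary operations to the rows and columns of A produces a congruent diagonal matrix with entries -2, 0, 0.
Counting signs: 1 negative, 2 zero.
Hence Q is negative semidefinite.

negative semidefinite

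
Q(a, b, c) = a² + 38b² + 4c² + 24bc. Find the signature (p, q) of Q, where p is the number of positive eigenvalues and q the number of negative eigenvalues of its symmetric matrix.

Write A = [[1, 0, 0], [0, 38, 12], [0, 12, 4]].
Applying the same elementary operations to the rows and columns of A produces a congruent diagonal matrix with entries 1, 38, 4/19.
So there are 3 positive pivots.

(3, 0)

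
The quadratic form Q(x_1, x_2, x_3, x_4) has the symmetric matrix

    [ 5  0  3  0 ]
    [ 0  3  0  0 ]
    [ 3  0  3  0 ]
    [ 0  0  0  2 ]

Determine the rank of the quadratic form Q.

Symmetric row and column elimination reduces A to a congruent diagonal form with pivots 5, 3, 6/5, 2.
Counting signs: 4 positive.
The rank is the number of nonzero pivots: 4.

4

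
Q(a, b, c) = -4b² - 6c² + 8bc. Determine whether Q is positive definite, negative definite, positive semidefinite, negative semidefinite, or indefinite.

The associated matrix is A = [[0, 0, 0], [0, -4, 4], [0, 4, -6]].
Applying the same elementary operations to the rows and columns of A produces a congruent diagonal matrix with entries 0, -4, -2.
Counting signs: 2 negative, 1 zero.
Hence Q is negative semidefinite.

negative semidefinite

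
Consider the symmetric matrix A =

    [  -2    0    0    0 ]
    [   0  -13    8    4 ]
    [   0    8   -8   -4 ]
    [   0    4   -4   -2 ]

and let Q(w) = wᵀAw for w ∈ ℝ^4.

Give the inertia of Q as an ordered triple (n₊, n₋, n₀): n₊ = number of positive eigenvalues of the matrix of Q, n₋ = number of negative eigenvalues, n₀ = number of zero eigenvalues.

Symmetric row and column elimination reduces A to a congruent diagonal form with pivots -2, -13, -40/13, 0.
So there are 3 negative, 1 zero pivots.

(0, 3, 1)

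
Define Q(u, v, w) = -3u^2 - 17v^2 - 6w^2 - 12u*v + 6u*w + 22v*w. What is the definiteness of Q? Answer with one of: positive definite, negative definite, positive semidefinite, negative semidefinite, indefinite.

indefinite

Write A = [[-3, -6, 3], [-6, -17, 11], [3, 11, -6]].
Symmetric row and column elimination reduces A to a congruent diagonal form with pivots -3, -5, 2.
Counting signs: 1 positive, 2 negative.
Hence Q is indefinite.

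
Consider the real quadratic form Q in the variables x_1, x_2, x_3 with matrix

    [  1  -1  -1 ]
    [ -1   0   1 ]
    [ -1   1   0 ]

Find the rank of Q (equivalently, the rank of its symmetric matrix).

Congruent diagonalization of A (simultaneous row and column reduction) yields pivots 1, -1, -1.
So there are 1 positive, 2 negative pivots.
The rank is the number of nonzero pivots: 3.

3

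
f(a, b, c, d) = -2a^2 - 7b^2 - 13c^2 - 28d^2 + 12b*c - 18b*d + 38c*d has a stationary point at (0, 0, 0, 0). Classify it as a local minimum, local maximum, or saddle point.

The Hessian at the origin is H = [[-4, 0, 0, 0], [0, -14, 12, -18], [0, 12, -26, 38], [0, -18, 38, -56]].
An LDLᵀ factorisation of H has diagonal entries -4, -14, -110/7, -24/55.
So there are 4 negative pivots.
H is negative definite, so the origin is a strict local maximum.

local maximum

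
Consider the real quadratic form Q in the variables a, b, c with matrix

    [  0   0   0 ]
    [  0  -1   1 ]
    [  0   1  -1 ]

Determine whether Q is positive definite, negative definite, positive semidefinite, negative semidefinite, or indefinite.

Congruent diagonalization of A (simultaneous row and column reduction) yields pivots 0, -1, 0.
So there are 1 negative, 2 zero pivots.
Hence Q is negative semidefinite.

negative semidefinite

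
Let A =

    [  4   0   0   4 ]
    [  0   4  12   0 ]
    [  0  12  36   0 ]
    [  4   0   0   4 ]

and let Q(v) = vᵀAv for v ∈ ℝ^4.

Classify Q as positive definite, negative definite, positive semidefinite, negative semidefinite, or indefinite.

Congruent diagonalization of A (simultaneous row and column reduction) yields pivots 4, 4, 0, 0.
That gives 2 positive, 2 zero pivots.
Hence Q is positive semidefinite.

positive semidefinite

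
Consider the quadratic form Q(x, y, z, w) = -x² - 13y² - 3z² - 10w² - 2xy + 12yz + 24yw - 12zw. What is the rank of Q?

The symmetric matrix is A = [[-1, -1, 0, 0], [-1, -13, 6, 12], [0, 6, -3, -6], [0, 12, -6, -10]].
Congruent diagonalization of A (simultaneous row and column reduction) yields pivots -1, -12, 0, 2.
Counting signs: 1 positive, 2 negative, 1 zero.
The rank is the number of nonzero pivots: 3.

3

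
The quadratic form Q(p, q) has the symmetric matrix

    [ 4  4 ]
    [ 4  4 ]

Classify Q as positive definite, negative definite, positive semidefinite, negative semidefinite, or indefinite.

positive semidefinite

For the 2×2 matrix [[4, 4], [4, 4]]: det = 4·4 − (4)² = 0, trace = 8.
det = 0 so one eigenvalue is zero; the form is semidefinite with the sign of the trace.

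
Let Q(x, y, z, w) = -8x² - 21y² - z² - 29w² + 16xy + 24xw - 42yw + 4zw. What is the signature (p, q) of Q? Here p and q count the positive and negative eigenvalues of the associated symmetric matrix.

(0, 4)

The symmetric matrix is A = [[-8, 8, 0, 12], [8, -21, 0, -21], [0, 0, -1, 2], [12, -21, 2, -29]].
Applying the same elementary operations to the rows and columns of A produces a congruent diagonal matrix with entries -8, -13, -1, -10/13.
So there are 4 negative pivots.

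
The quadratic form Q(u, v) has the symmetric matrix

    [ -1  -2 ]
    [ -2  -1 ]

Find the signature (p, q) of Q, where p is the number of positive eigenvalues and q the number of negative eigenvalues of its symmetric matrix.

Congruent diagonalization of A (simultaneous row and column reduction) yields pivots -1, 3.
That gives 1 positive, 1 negative pivots.

(1, 1)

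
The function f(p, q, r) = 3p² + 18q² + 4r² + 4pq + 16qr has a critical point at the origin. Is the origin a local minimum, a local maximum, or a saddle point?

local minimum

The Hessian at the origin is H = [[6, 4, 0], [4, 36, 16], [0, 16, 8]].
An LDLᵀ factorisation of H has diagonal entries 6, 100/3, 8/25.
So there are 3 positive pivots.
H is positive definite, so the origin is a strict local minimum.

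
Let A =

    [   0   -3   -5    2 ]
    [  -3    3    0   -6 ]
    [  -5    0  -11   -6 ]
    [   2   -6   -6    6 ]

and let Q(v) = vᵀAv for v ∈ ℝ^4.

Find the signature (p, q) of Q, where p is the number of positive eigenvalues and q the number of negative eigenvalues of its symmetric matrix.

(1, 3)

By Sylvester's law of inertia any congruent diagonalization of A has 1 positive, 3 negative and 0 zero entries.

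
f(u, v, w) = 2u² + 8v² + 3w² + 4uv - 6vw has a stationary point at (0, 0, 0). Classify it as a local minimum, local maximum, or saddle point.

The Hessian at the origin is H = [[4, 4, 0], [4, 16, -6], [0, -6, 6]].
Row-reducing H symmetrically gives the diagonal entries 4, 12, 3.
That gives 3 positive pivots.
H is positive definite, so the origin is a strict local minimum.

local minimum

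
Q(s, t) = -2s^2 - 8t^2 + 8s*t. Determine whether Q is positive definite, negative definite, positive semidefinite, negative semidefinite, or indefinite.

The symmetric matrix of Q is [[-2, 4], [4, -8]].
For the 2×2 matrix [[-2, 4], [4, -8]]: det = -2·-8 − (4)² = 0, trace = -10.
det = 0 so one eigenvalue is zero; the form is semidefinite with the sign of the trace.

negative semidefinite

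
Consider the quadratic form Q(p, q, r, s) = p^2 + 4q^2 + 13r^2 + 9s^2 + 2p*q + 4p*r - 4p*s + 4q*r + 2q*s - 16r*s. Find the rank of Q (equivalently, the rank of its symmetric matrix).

4

The symmetric matrix is A = [[1, 1, 2, -2], [1, 4, 2, 1], [2, 2, 13, -8], [-2, 1, -8, 9]].
Row-reducing A symmetrically gives the diagonal entries 1, 3, 9, 2/9.
So there are 4 positive pivots.
The rank is the number of nonzero pivots: 4.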